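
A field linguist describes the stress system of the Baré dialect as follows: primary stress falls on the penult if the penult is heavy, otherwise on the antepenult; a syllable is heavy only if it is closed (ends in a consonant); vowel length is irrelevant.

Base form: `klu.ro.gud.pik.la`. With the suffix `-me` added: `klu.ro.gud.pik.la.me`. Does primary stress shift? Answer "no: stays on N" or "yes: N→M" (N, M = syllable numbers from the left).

no: stays on 4

Base `klu.ro.gud.pik.la` (5 syllables):
  Weights: 3 gud H, 4 pik H, 5 la L.
  The penult (syllable 4, pik) is heavy, so it takes stress.
  → primary stress on syllable 4.
Suffixed `klu.ro.gud.pik.la.me` (6 syllables):
  Weights: 4 pik H, 5 la L, 6 me L.
  The penult (syllable 5, la) is light, so stress falls on the antepenult (syllable 4, pik).
  → primary stress on syllable 4.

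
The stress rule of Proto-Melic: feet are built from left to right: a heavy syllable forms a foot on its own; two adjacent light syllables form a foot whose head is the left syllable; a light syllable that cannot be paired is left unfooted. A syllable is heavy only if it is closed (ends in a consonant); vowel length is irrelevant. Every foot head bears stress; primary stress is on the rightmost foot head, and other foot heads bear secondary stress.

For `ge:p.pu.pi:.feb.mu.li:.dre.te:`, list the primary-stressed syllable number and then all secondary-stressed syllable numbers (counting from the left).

Weights: 1 ge:p H, 2 pu L, 3 pi: L, 4 feb H, 5 mu L, 6 li: L, 7 dre L, 8 te: L.
Parse left to right (heavy = foot alone; LL = one foot; stranded L unfooted): (ˈge:p) (ˈpu.pi:) (ˈfeb) (ˈmu.li:) (ˈdre.te:).
Foot heads: 1, 2, 4, 5, 7.
Primary stress on the rightmost head = syllable 7.
Secondary stress on 1, 2, 4, 5: ˌge:p.ˌpu.pi:.ˌfeb.ˌmu.li:.ˈdre.te:.

primary 7, secondary 1, 2, 4, 5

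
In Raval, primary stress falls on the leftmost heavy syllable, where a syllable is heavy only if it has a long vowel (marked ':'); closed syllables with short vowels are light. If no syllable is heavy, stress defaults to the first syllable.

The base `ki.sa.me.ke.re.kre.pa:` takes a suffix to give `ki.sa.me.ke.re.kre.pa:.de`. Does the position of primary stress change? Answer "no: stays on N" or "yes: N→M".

Base `ki.sa.me.ke.re.kre.pa:` (7 syllables):
  Weights: 1 ki L, 2 sa L, 3 me L, 4 ke L, 5 re L, 6 kre L, 7 pa: H.
  Heavy syllables in the domain: 7. The leftmost is syllable 7 (pa:).
  → primary stress on syllable 7.
Suffixed `ki.sa.me.ke.re.kre.pa:.de` (8 syllables):
  Weights: 1 ki L, 2 sa L, 3 me L, 4 ke L, 5 re L, 6 kre L, 7 pa: H, 8 de L.
  Heavy syllables in the domain: 7. The leftmost is syllable 7 (pa:).
  → primary stress on syllable 7.

no: stays on 7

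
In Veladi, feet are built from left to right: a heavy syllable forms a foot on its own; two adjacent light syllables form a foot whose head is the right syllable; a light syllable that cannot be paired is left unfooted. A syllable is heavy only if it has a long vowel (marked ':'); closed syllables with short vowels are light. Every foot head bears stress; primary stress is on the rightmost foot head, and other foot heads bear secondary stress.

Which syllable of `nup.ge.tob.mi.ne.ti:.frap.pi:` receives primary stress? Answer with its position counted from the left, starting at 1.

8

Weights: 1 nup L, 2 ge L, 3 tob L, 4 mi L, 5 ne L, 6 ti: H, 7 frap L, 8 pi: H.
Parse left to right (heavy = foot alone; LL = one foot; stranded L unfooted): (nup.ˈge) (tob.ˈmi) ne (ˈti:) frap (ˈpi:).
Foot heads: 2, 4, 6, 8.
Primary stress on the rightmost head = syllable 8.
Primary stress: syllable 8 → nup.ge.tob.mi.ne.ti:.frap.ˈpi:.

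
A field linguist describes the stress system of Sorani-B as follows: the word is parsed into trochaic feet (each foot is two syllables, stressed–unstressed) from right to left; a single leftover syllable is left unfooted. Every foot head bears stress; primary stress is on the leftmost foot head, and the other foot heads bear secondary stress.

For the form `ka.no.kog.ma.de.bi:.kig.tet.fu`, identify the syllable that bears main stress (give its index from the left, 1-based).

2

Parse right to left into trochaic (ˈσσ) feet: ka (ˈno.kog) (ˈma.de) (ˈbi:.kig) (ˈtet.fu). Syllable 1 is left unfooted.
Foot heads (stressed positions): 2, 4, 6, 8.
End Rule Leftmost: primary stress on the leftmost head = syllable 2.
Primary stress: syllable 2 → ka.ˈno.kog.ma.de.bi:.kig.tet.fu.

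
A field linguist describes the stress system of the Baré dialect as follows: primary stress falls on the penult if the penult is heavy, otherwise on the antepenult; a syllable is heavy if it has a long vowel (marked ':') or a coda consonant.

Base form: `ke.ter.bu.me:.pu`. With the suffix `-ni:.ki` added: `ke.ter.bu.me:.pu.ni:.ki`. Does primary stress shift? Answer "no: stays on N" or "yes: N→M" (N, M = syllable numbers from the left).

Base `ke.ter.bu.me:.pu` (5 syllables):
  Weights: 3 bu L, 4 me: H, 5 pu L.
  The penult (syllable 4, me:) is heavy, so it takes stress.
  → primary stress on syllable 4.
Suffixed `ke.ter.bu.me:.pu.ni:.ki` (7 syllables):
  Weights: 5 pu L, 6 ni: H, 7 ki L.
  The penult (syllable 6, ni:) is heavy, so it takes stress.
  → primary stress on syllable 6.

yes: 4→6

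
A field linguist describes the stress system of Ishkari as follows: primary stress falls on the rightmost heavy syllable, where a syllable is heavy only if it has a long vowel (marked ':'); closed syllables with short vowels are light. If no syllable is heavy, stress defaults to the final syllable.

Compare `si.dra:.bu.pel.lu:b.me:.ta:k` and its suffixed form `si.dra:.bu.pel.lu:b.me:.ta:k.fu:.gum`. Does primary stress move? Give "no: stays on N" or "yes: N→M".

Base `si.dra:.bu.pel.lu:b.me:.ta:k` (7 syllables):
  Weights: 1 si L, 2 dra: H, 3 bu L, 4 pel L, 5 lu:b H, 6 me: H, 7 ta:k H.
  Heavy syllables in the domain: 2, 5, 6, 7. The rightmost is syllable 7 (ta:k).
  → primary stress on syllable 7.
Suffixed `si.dra:.bu.pel.lu:b.me:.ta:k.fu:.gum` (9 syllables):
  Weights: 1 si L, 2 dra: H, 3 bu L, 4 pel L, 5 lu:b H, 6 me: H, 7 ta:k H, 8 fu: H, 9 gum L.
  Heavy syllables in the domain: 2, 5, 6, 7, 8. The rightmost is syllable 8 (fu:).
  → primary stress on syllable 8.

yes: 7→8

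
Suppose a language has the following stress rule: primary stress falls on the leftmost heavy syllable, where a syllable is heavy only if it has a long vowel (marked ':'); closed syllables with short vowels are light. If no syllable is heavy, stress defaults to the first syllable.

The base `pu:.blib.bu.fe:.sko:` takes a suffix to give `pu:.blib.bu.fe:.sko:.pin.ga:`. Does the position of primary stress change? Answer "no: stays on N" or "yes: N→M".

Base `pu:.blib.bu.fe:.sko:` (5 syllables):
  Weights: 1 pu: H, 2 blib L, 3 bu L, 4 fe: H, 5 sko: H.
  Heavy syllables in the domain: 1, 4, 5. The leftmost is syllable 1 (pu:).
  → primary stress on syllable 1.
Suffixed `pu:.blib.bu.fe:.sko:.pin.ga:` (7 syllables):
  Weights: 1 pu: H, 2 blib L, 3 bu L, 4 fe: H, 5 sko: H, 6 pin L, 7 ga: H.
  Heavy syllables in the domain: 1, 4, 5, 7. The leftmost is syllable 1 (pu:).
  → primary stress on syllable 1.

no: stays on 1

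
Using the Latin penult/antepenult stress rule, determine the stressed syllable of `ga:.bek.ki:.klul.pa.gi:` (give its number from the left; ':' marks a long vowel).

4

Classical Latin: stress the penult if heavy (long vowel or closed), else the antepenult.
Weights: 4 klul H, 5 pa L, 6 gi: H.
The penult (syllable 5, pa) is light, so stress falls on the antepenult (syllable 4, klul).
Stress on syllable 4: ga:.bek.ki:.ˈklul.pa.gi:.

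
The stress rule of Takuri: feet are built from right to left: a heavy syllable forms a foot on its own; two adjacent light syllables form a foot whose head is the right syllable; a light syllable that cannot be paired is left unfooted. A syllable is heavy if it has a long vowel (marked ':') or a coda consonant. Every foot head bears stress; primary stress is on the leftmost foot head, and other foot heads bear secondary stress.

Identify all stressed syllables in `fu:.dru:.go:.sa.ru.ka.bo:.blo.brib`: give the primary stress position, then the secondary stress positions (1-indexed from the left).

Weights: 1 fu: H, 2 dru: H, 3 go: H, 4 sa L, 5 ru L, 6 ka L, 7 bo: H, 8 blo L, 9 brib H.
Parse right to left (heavy = foot alone; LL = one foot; stranded L unfooted): (ˈfu:) (ˈdru:) (ˈgo:) sa (ru.ˈka) (ˈbo:) blo (ˈbrib).
Foot heads: 1, 2, 3, 6, 7, 9.
Primary stress on the leftmost head = syllable 1.
Secondary stress on 2, 3, 6, 7, 9: ˈfu:.ˌdru:.ˌgo:.sa.ru.ˌka.ˌbo:.blo.ˌbrib.

primary 1, secondary 2, 3, 6, 7, 9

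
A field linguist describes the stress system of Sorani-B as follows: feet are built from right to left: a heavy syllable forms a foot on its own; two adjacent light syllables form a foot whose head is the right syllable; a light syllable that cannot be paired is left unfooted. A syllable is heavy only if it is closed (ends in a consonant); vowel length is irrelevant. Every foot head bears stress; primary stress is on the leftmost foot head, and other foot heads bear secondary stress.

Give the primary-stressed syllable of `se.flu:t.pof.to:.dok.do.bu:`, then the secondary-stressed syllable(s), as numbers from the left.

Weights: 1 se L, 2 flu:t H, 3 pof H, 4 to: L, 5 dok H, 6 do L, 7 bu: L.
Parse right to left (heavy = foot alone; LL = one foot; stranded L unfooted): se (ˈflu:t) (ˈpof) to: (ˈdok) (do.ˈbu:).
Foot heads: 2, 3, 5, 7.
Primary stress on the leftmost head = syllable 2.
Secondary stress on 3, 5, 7: se.ˈflu:t.ˌpof.to:.ˌdok.do.ˌbu:.

primary 2, secondary 3, 5, 7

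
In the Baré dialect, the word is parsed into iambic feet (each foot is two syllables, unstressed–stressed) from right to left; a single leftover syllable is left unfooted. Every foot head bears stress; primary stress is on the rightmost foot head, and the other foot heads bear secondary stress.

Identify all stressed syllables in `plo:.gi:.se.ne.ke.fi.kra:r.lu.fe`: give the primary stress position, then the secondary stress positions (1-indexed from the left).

primary 9, secondary 3, 5, 7

Parse right to left into iambic (σˈσ) feet: plo: (gi:.ˈse) (ne.ˈke) (fi.ˈkra:r) (lu.ˈfe). Syllable 1 is left unfooted.
Foot heads (stressed positions): 3, 5, 7, 9.
End Rule Rightmost: primary stress on the rightmost head = syllable 9.
Secondary stress on 3, 5, 7: plo:.gi:.ˌse.ne.ˌke.fi.ˌkra:r.lu.ˈfe.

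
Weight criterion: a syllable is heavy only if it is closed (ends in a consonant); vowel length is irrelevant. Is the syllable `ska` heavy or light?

light

`ska`: short vowel, open (no coda). Open (no coda) → light.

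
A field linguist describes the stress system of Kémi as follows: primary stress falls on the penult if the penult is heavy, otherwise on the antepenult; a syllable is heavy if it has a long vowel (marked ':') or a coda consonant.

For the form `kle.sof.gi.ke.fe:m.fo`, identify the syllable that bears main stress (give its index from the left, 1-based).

5

Weights: 4 ke L, 5 fe:m H, 6 fo L.
The penult (syllable 5, fe:m) is heavy, so it takes stress.
Primary stress: syllable 5 → kle.sof.gi.ke.ˈfe:m.fo.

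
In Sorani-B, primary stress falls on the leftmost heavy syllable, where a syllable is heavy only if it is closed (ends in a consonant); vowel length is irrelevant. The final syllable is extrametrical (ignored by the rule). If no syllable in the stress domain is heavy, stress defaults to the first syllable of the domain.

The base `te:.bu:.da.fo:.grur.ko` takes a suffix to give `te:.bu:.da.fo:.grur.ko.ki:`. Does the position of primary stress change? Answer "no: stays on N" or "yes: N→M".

no: stays on 5

Base `te:.bu:.da.fo:.grur.ko` (6 syllables):
  The final syllable (6, ko) is extrametrical; the stress domain is syllables 1–5.
  Weights: 1 te: L, 2 bu: L, 3 da L, 4 fo: L, 5 grur H.
  Heavy syllables in the domain: 5. The leftmost is syllable 5 (grur).
  → primary stress on syllable 5.
Suffixed `te:.bu:.da.fo:.grur.ko.ki:` (7 syllables):
  The final syllable (7, ki:) is extrametrical; the stress domain is syllables 1–6.
  Weights: 1 te: L, 2 bu: L, 3 da L, 4 fo: L, 5 grur H, 6 ko L.
  Heavy syllables in the domain: 5. The leftmost is syllable 5 (grur).
  → primary stress on syllable 5.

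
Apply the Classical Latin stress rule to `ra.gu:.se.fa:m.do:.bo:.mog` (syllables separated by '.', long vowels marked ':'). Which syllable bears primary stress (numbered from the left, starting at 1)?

6

Classical Latin: stress the penult if heavy (long vowel or closed), else the antepenult.
Weights: 5 do: H, 6 bo: H, 7 mog H.
The penult (syllable 6, bo:) is heavy, so it takes stress.
Stress on syllable 6: ra.gu:.se.fa:m.do:.ˈbo:.mog.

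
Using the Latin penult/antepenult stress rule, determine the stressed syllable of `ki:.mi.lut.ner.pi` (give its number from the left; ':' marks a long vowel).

4

Classical Latin: stress the penult if heavy (long vowel or closed), else the antepenult.
Weights: 3 lut H, 4 ner H, 5 pi L.
The penult (syllable 4, ner) is heavy, so it takes stress.
Stress on syllable 4: ki:.mi.lut.ˈner.pi.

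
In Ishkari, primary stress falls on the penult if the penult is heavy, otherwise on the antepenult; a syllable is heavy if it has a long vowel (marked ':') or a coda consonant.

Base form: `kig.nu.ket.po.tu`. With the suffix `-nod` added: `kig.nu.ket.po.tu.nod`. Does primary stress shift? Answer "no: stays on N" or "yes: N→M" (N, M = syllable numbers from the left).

Base `kig.nu.ket.po.tu` (5 syllables):
  Weights: 3 ket H, 4 po L, 5 tu L.
  The penult (syllable 4, po) is light, so stress falls on the antepenult (syllable 3, ket).
  → primary stress on syllable 3.
Suffixed `kig.nu.ket.po.tu.nod` (6 syllables):
  Weights: 4 po L, 5 tu L, 6 nod H.
  The penult (syllable 5, tu) is light, so stress falls on the antepenult (syllable 4, po).
  → primary stress on syllable 4.

yes: 3→4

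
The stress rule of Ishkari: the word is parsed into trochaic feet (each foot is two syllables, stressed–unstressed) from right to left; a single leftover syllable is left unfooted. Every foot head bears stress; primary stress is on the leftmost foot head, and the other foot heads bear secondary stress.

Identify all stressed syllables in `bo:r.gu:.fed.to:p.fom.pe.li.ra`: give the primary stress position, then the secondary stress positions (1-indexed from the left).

Parse right to left into trochaic (ˈσσ) feet: (ˈbo:r.gu:) (ˈfed.to:p) (ˈfom.pe) (ˈli.ra).
Foot heads (stressed positions): 1, 3, 5, 7.
End Rule Leftmost: primary stress on the leftmost head = syllable 1.
Secondary stress on 3, 5, 7: ˈbo:r.gu:.ˌfed.to:p.ˌfom.pe.ˌli.ra.

primary 1, secondary 3, 5, 7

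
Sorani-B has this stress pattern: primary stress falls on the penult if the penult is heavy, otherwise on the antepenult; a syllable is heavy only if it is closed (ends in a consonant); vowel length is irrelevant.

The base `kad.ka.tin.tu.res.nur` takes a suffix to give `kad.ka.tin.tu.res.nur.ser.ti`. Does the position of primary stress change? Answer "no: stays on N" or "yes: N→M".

yes: 5→7

Base `kad.ka.tin.tu.res.nur` (6 syllables):
  Weights: 4 tu L, 5 res H, 6 nur H.
  The penult (syllable 5, res) is heavy, so it takes stress.
  → primary stress on syllable 5.
Suffixed `kad.ka.tin.tu.res.nur.ser.ti` (8 syllables):
  Weights: 6 nur H, 7 ser H, 8 ti L.
  The penult (syllable 7, ser) is heavy, so it takes stress.
  → primary stress on syllable 7.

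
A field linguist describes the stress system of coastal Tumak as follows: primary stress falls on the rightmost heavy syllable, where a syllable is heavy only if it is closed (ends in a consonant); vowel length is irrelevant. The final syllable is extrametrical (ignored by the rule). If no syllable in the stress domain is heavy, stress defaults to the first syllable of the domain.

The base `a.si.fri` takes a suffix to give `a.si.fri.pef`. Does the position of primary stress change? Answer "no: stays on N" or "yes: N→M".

Base `a.si.fri` (3 syllables):
  The final syllable (3, fri) is extrametrical; the stress domain is syllables 1–2.
  Weights: 1 a L, 2 si L.
  No heavy syllable in the domain; default to the first syllable of the domain = syllable 1.
  → primary stress on syllable 1.
Suffixed `a.si.fri.pef` (4 syllables):
  The final syllable (4, pef) is extrametrical; the stress domain is syllables 1–3.
  Weights: 1 a L, 2 si L, 3 fri L.
  No heavy syllable in the domain; default to the first syllable of the domain = syllable 1.
  → primary stress on syllable 1.

no: stays on 1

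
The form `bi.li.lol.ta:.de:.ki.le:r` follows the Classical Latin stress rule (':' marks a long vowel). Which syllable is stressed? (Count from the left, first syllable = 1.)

5

Classical Latin: stress the penult if heavy (long vowel or closed), else the antepenult.
Weights: 5 de: H, 6 ki L, 7 le:r H.
The penult (syllable 6, ki) is light, so stress falls on the antepenult (syllable 5, de:).
Stress on syllable 5: bi.li.lol.ta:.ˈde:.ki.le:r.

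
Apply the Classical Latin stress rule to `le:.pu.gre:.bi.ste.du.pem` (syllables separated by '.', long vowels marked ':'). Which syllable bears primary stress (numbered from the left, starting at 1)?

Classical Latin: stress the penult if heavy (long vowel or closed), else the antepenult.
Weights: 5 ste L, 6 du L, 7 pem H.
The penult (syllable 6, du) is light, so stress falls on the antepenult (syllable 5, ste).
Stress on syllable 5: le:.pu.gre:.bi.ˈste.du.pem.

5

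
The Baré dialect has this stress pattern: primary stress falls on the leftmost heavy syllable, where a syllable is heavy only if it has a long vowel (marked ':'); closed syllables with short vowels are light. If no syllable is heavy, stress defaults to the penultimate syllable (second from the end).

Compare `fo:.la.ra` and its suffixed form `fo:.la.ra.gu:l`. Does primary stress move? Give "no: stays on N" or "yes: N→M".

Base `fo:.la.ra` (3 syllables):
  Weights: 1 fo: H, 2 la L, 3 ra L.
  Heavy syllables in the domain: 1. The leftmost is syllable 1 (fo:).
  → primary stress on syllable 1.
Suffixed `fo:.la.ra.gu:l` (4 syllables):
  Weights: 1 fo: H, 2 la L, 3 ra L, 4 gu:l H.
  Heavy syllables in the domain: 1, 4. The leftmost is syllable 1 (fo:).
  → primary stress on syllable 1.

no: stays on 1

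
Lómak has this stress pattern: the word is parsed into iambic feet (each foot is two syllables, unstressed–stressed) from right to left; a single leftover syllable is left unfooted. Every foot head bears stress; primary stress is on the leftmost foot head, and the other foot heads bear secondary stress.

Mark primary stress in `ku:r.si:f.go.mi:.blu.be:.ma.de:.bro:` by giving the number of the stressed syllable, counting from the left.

3

Parse right to left into iambic (σˈσ) feet: ku:r (si:f.ˈgo) (mi:.ˈblu) (be:.ˈma) (de:.ˈbro:). Syllable 1 is left unfooted.
Foot heads (stressed positions): 3, 5, 7, 9.
End Rule Leftmost: primary stress on the leftmost head = syllable 3.
Primary stress: syllable 3 → ku:r.si:f.ˈgo.mi:.blu.be:.ma.de:.bro:.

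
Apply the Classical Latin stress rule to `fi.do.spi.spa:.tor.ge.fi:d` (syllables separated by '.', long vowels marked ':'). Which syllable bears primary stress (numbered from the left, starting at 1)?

5

Classical Latin: stress the penult if heavy (long vowel or closed), else the antepenult.
Weights: 5 tor H, 6 ge L, 7 fi:d H.
The penult (syllable 6, ge) is light, so stress falls on the antepenult (syllable 5, tor).
Stress on syllable 5: fi.do.spi.spa:.ˈtor.ge.fi:d.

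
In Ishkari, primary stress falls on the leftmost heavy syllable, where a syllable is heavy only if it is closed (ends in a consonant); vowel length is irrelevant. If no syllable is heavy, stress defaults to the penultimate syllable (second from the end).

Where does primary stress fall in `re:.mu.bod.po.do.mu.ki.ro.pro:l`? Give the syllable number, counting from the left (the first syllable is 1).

Weights: 1 re: L, 2 mu L, 3 bod H, 4 po L, 5 do L, 6 mu L, 7 ki L, 8 ro L, 9 pro:l H.
Heavy syllables in the domain: 3, 9. The leftmost is syllable 3 (bod).
Primary stress: syllable 3 → re:.mu.ˈbod.po.do.mu.ki.ro.pro:l.

3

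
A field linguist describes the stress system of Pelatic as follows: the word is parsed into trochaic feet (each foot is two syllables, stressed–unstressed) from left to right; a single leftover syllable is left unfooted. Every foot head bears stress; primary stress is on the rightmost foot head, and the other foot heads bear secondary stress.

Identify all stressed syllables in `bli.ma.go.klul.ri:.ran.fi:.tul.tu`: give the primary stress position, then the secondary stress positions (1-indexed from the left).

primary 7, secondary 1, 3, 5

Parse left to right into trochaic (ˈσσ) feet: (ˈbli.ma) (ˈgo.klul) (ˈri:.ran) (ˈfi:.tul) tu. Syllable 9 is left unfooted.
Foot heads (stressed positions): 1, 3, 5, 7.
End Rule Rightmost: primary stress on the rightmost head = syllable 7.
Secondary stress on 1, 3, 5: ˌbli.ma.ˌgo.klul.ˌri:.ran.ˈfi:.tul.tu.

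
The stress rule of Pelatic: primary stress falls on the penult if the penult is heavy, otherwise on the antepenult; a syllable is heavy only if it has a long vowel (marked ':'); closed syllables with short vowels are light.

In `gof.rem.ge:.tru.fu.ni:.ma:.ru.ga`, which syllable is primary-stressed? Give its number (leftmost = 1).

7

Weights: 7 ma: H, 8 ru L, 9 ga L.
The penult (syllable 8, ru) is light, so stress falls on the antepenult (syllable 7, ma:).
Primary stress: syllable 7 → gof.rem.ge:.tru.fu.ni:.ˈma:.ru.ga.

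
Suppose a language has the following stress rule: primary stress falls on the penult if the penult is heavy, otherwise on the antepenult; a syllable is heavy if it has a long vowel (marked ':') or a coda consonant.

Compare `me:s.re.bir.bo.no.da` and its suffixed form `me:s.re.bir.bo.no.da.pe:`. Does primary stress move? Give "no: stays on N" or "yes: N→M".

Base `me:s.re.bir.bo.no.da` (6 syllables):
  Weights: 4 bo L, 5 no L, 6 da L.
  The penult (syllable 5, no) is light, so stress falls on the antepenult (syllable 4, bo).
  → primary stress on syllable 4.
Suffixed `me:s.re.bir.bo.no.da.pe:` (7 syllables):
  Weights: 5 no L, 6 da L, 7 pe: H.
  The penult (syllable 6, da) is light, so stress falls on the antepenult (syllable 5, no).
  → primary stress on syllable 5.

yes: 4→5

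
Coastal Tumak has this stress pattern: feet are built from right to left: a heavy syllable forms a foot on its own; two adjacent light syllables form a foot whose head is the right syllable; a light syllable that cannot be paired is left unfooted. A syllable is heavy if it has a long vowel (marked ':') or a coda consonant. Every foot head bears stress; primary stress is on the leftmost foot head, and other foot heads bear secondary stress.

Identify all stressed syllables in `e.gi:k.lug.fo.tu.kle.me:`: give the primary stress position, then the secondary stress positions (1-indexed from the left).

primary 2, secondary 3, 6, 7

Weights: 1 e L, 2 gi:k H, 3 lug H, 4 fo L, 5 tu L, 6 kle L, 7 me: H.
Parse right to left (heavy = foot alone; LL = one foot; stranded L unfooted): e (ˈgi:k) (ˈlug) fo (tu.ˈkle) (ˈme:).
Foot heads: 2, 3, 6, 7.
Primary stress on the leftmost head = syllable 2.
Secondary stress on 3, 6, 7: e.ˈgi:k.ˌlug.fo.tu.ˌkle.ˌme:.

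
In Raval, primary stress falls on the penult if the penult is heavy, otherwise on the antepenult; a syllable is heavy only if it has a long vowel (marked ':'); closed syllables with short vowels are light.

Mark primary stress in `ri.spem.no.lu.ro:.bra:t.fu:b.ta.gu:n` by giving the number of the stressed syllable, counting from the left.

Weights: 7 fu:b H, 8 ta L, 9 gu:n H.
The penult (syllable 8, ta) is light, so stress falls on the antepenult (syllable 7, fu:b).
Primary stress: syllable 7 → ri.spem.no.lu.ro:.bra:t.ˈfu:b.ta.gu:n.

7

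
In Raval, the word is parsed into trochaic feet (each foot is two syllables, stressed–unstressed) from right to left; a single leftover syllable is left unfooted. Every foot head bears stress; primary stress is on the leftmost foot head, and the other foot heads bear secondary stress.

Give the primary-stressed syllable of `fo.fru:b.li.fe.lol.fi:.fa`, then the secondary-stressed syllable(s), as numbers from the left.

Parse right to left into trochaic (ˈσσ) feet: fo (ˈfru:b.li) (ˈfe.lol) (ˈfi:.fa). Syllable 1 is left unfooted.
Foot heads (stressed positions): 2, 4, 6.
End Rule Leftmost: primary stress on the leftmost head = syllable 2.
Secondary stress on 4, 6: fo.ˈfru:b.li.ˌfe.lol.ˌfi:.fa.

primary 2, secondary 4, 6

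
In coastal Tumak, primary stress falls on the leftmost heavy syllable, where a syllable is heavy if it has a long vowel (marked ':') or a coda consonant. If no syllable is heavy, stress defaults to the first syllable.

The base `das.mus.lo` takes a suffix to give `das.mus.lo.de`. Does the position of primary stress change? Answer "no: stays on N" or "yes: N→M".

Base `das.mus.lo` (3 syllables):
  Weights: 1 das H, 2 mus H, 3 lo L.
  Heavy syllables in the domain: 1, 2. The leftmost is syllable 1 (das).
  → primary stress on syllable 1.
Suffixed `das.mus.lo.de` (4 syllables):
  Weights: 1 das H, 2 mus H, 3 lo L, 4 de L.
  Heavy syllables in the domain: 1, 2. The leftmost is syllable 1 (das).
  → primary stress on syllable 1.

no: stays on 1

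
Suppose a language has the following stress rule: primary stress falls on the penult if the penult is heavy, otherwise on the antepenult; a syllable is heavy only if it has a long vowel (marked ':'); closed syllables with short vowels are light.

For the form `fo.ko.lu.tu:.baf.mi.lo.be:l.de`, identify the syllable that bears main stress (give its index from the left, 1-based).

8

Weights: 7 lo L, 8 be:l H, 9 de L.
The penult (syllable 8, be:l) is heavy, so it takes stress.
Primary stress: syllable 8 → fo.ko.lu.tu:.baf.mi.lo.ˈbe:l.de.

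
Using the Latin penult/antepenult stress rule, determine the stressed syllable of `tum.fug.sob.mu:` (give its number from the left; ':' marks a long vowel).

3

Classical Latin: stress the penult if heavy (long vowel or closed), else the antepenult.
Weights: 2 fug H, 3 sob H, 4 mu: H.
The penult (syllable 3, sob) is heavy, so it takes stress.
Stress on syllable 3: tum.fug.ˈsob.mu:.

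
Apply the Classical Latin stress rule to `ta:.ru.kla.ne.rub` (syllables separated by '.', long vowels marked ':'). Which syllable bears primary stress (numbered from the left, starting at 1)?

Classical Latin: stress the penult if heavy (long vowel or closed), else the antepenult.
Weights: 3 kla L, 4 ne L, 5 rub H.
The penult (syllable 4, ne) is light, so stress falls on the antepenult (syllable 3, kla).
Stress on syllable 3: ta:.ru.ˈkla.ne.rub.

3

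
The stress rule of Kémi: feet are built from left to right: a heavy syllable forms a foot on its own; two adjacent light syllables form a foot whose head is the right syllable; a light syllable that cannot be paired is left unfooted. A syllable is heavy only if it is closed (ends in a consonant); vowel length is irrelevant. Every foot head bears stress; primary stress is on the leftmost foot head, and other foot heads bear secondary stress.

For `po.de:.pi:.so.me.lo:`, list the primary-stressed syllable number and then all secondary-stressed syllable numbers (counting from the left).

primary 2, secondary 4, 6

Weights: 1 po L, 2 de: L, 3 pi: L, 4 so L, 5 me L, 6 lo: L.
Parse left to right (heavy = foot alone; LL = one foot; stranded L unfooted): (po.ˈde:) (pi:.ˈso) (me.ˈlo:).
Foot heads: 2, 4, 6.
Primary stress on the leftmost head = syllable 2.
Secondary stress on 4, 6: po.ˈde:.pi:.ˌso.me.ˌlo:.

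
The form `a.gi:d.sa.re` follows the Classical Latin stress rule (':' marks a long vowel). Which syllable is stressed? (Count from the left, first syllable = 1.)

Classical Latin: stress the penult if heavy (long vowel or closed), else the antepenult.
Weights: 2 gi:d H, 3 sa L, 4 re L.
The penult (syllable 3, sa) is light, so stress falls on the antepenult (syllable 2, gi:d).
Stress on syllable 2: a.ˈgi:d.sa.re.

2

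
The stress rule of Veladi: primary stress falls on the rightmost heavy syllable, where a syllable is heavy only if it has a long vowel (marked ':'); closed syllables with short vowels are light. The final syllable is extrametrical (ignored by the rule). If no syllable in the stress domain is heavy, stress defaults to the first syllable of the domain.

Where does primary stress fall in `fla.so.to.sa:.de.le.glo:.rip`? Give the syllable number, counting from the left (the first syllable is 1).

7

The final syllable (8, rip) is extrametrical; the stress domain is syllables 1–7.
Weights: 1 fla L, 2 so L, 3 to L, 4 sa: H, 5 de L, 6 le L, 7 glo: H.
Heavy syllables in the domain: 4, 7. The rightmost is syllable 7 (glo:).
Primary stress: syllable 7 → fla.so.to.sa:.de.le.ˈglo:.rip.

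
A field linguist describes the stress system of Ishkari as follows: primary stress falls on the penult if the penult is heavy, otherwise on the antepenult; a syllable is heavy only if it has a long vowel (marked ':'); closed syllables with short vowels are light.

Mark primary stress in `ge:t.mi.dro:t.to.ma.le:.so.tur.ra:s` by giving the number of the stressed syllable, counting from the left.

7

Weights: 7 so L, 8 tur L, 9 ra:s H.
The penult (syllable 8, tur) is light, so stress falls on the antepenult (syllable 7, so).
Primary stress: syllable 7 → ge:t.mi.dro:t.to.ma.le:.ˈso.tur.ra:s.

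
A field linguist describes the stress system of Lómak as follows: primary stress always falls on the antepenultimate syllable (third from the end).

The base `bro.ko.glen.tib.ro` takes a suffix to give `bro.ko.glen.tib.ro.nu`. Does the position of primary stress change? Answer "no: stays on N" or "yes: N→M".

Base `bro.ko.glen.tib.ro` (5 syllables):
  The word has 5 syllables; the antepenultimate syllable (third from the end) is syllable 3 (glen).
  → primary stress on syllable 3.
Suffixed `bro.ko.glen.tib.ro.nu` (6 syllables):
  The word has 6 syllables; the antepenultimate syllable (third from the end) is syllable 4 (tib).
  → primary stress on syllable 4.

yes: 3→4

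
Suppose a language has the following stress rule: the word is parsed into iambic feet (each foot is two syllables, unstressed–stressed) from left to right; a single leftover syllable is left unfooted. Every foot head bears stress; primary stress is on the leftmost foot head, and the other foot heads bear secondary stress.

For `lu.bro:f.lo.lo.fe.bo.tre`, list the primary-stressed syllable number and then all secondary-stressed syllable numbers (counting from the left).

Parse left to right into iambic (σˈσ) feet: (lu.ˈbro:f) (lo.ˈlo) (fe.ˈbo) tre. Syllable 7 is left unfooted.
Foot heads (stressed positions): 2, 4, 6.
End Rule Leftmost: primary stress on the leftmost head = syllable 2.
Secondary stress on 4, 6: lu.ˈbro:f.lo.ˌlo.fe.ˌbo.tre.

primary 2, secondary 4, 6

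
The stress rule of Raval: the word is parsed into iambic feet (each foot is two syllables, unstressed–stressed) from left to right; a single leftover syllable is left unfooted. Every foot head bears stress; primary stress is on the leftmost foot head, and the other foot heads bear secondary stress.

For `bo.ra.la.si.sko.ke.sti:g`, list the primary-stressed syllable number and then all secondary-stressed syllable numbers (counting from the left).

Parse left to right into iambic (σˈσ) feet: (bo.ˈra) (la.ˈsi) (sko.ˈke) sti:g. Syllable 7 is left unfooted.
Foot heads (stressed positions): 2, 4, 6.
End Rule Leftmost: primary stress on the leftmost head = syllable 2.
Secondary stress on 4, 6: bo.ˈra.la.ˌsi.sko.ˌke.sti:g.

primary 2, secondary 4, 6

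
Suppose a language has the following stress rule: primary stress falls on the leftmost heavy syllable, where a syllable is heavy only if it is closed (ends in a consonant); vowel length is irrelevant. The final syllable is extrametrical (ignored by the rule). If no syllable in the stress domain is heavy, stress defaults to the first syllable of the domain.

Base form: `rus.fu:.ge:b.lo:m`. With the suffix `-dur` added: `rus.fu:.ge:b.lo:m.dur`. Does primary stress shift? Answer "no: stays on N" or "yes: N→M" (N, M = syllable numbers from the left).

Base `rus.fu:.ge:b.lo:m` (4 syllables):
  The final syllable (4, lo:m) is extrametrical; the stress domain is syllables 1–3.
  Weights: 1 rus H, 2 fu: L, 3 ge:b H.
  Heavy syllables in the domain: 1, 3. The leftmost is syllable 1 (rus).
  → primary stress on syllable 1.
Suffixed `rus.fu:.ge:b.lo:m.dur` (5 syllables):
  The final syllable (5, dur) is extrametrical; the stress domain is syllables 1–4.
  Weights: 1 rus H, 2 fu: L, 3 ge:b H, 4 lo:m H.
  Heavy syllables in the domain: 1, 3, 4. The leftmost is syllable 1 (rus).
  → primary stress on syllable 1.

no: stays on 1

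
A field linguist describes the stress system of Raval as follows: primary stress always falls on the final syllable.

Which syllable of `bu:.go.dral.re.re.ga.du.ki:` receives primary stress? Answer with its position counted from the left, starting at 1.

The word has 8 syllables; the final syllable is syllable 8 (ki:).
Primary stress: syllable 8 → bu:.go.dral.re.re.ga.du.ˈki:.

8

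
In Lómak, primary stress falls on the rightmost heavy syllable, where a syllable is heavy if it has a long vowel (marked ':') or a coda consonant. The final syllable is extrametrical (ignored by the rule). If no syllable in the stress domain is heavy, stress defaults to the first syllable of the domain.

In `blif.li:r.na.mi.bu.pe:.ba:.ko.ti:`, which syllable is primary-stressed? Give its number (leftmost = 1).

The final syllable (9, ti:) is extrametrical; the stress domain is syllables 1–8.
Weights: 1 blif H, 2 li:r H, 3 na L, 4 mi L, 5 bu L, 6 pe: H, 7 ba: H, 8 ko L.
Heavy syllables in the domain: 1, 2, 6, 7. The rightmost is syllable 7 (ba:).
Primary stress: syllable 7 → blif.li:r.na.mi.bu.pe:.ˈba:.ko.ti:.

7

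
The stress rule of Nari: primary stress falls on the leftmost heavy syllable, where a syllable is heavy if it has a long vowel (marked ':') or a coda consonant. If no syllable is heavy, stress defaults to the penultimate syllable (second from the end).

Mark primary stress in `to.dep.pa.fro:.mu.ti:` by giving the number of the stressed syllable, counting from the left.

2

Weights: 1 to L, 2 dep H, 3 pa L, 4 fro: H, 5 mu L, 6 ti: H.
Heavy syllables in the domain: 2, 4, 6. The leftmost is syllable 2 (dep).
Primary stress: syllable 2 → to.ˈdep.pa.fro:.mu.ti:.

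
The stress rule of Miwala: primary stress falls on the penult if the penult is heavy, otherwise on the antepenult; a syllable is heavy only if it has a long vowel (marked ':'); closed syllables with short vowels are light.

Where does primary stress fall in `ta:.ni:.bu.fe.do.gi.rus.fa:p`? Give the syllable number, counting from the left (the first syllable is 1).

6

Weights: 6 gi L, 7 rus L, 8 fa:p H.
The penult (syllable 7, rus) is light, so stress falls on the antepenult (syllable 6, gi).
Primary stress: syllable 6 → ta:.ni:.bu.fe.do.ˈgi.rus.fa:p.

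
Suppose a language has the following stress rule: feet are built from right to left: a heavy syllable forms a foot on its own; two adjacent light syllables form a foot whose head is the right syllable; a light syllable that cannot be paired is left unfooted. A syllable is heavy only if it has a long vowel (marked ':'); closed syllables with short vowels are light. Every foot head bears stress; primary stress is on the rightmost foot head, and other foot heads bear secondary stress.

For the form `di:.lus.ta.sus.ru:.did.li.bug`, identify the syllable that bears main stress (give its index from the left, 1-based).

Weights: 1 di: H, 2 lus L, 3 ta L, 4 sus L, 5 ru: H, 6 did L, 7 li L, 8 bug L.
Parse right to left (heavy = foot alone; LL = one foot; stranded L unfooted): (ˈdi:) lus (ta.ˈsus) (ˈru:) did (li.ˈbug).
Foot heads: 1, 4, 5, 8.
Primary stress on the rightmost head = syllable 8.
Primary stress: syllable 8 → di:.lus.ta.sus.ru:.did.li.ˈbug.

8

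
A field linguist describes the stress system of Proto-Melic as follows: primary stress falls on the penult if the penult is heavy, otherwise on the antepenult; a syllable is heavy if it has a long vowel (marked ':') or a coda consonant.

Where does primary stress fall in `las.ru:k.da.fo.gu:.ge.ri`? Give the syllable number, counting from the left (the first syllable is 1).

5

Weights: 5 gu: H, 6 ge L, 7 ri L.
The penult (syllable 6, ge) is light, so stress falls on the antepenult (syllable 5, gu:).
Primary stress: syllable 5 → las.ru:k.da.fo.ˈgu:.ge.ri.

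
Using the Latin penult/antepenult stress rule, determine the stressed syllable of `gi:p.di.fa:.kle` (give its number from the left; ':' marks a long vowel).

3

Classical Latin: stress the penult if heavy (long vowel or closed), else the antepenult.
Weights: 2 di L, 3 fa: H, 4 kle L.
The penult (syllable 3, fa:) is heavy, so it takes stress.
Stress on syllable 3: gi:p.di.ˈfa:.kle.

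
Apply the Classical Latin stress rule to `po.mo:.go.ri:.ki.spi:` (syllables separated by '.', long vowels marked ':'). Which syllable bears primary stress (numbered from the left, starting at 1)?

4

Classical Latin: stress the penult if heavy (long vowel or closed), else the antepenult.
Weights: 4 ri: H, 5 ki L, 6 spi: H.
The penult (syllable 5, ki) is light, so stress falls on the antepenult (syllable 4, ri:).
Stress on syllable 4: po.mo:.go.ˈri:.ki.spi:.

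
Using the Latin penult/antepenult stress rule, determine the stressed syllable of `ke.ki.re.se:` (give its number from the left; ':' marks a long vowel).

Classical Latin: stress the penult if heavy (long vowel or closed), else the antepenult.
Weights: 2 ki L, 3 re L, 4 se: H.
The penult (syllable 3, re) is light, so stress falls on the antepenult (syllable 2, ki).
Stress on syllable 2: ke.ˈki.re.se:.

2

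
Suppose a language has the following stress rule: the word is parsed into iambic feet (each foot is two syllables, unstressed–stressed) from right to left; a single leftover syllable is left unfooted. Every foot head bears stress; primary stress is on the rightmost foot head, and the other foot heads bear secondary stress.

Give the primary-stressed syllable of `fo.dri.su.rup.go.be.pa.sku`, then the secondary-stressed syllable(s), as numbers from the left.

primary 8, secondary 2, 4, 6

Parse right to left into iambic (σˈσ) feet: (fo.ˈdri) (su.ˈrup) (go.ˈbe) (pa.ˈsku).
Foot heads (stressed positions): 2, 4, 6, 8.
End Rule Rightmost: primary stress on the rightmost head = syllable 8.
Secondary stress on 2, 4, 6: fo.ˌdri.su.ˌrup.go.ˌbe.pa.ˈsku.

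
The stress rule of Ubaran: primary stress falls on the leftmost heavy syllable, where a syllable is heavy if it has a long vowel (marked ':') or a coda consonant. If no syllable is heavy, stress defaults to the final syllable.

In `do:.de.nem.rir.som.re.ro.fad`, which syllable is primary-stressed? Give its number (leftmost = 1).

Weights: 1 do: H, 2 de L, 3 nem H, 4 rir H, 5 som H, 6 re L, 7 ro L, 8 fad H.
Heavy syllables in the domain: 1, 3, 4, 5, 8. The leftmost is syllable 1 (do:).
Primary stress: syllable 1 → ˈdo:.de.nem.rir.som.re.ro.fad.

1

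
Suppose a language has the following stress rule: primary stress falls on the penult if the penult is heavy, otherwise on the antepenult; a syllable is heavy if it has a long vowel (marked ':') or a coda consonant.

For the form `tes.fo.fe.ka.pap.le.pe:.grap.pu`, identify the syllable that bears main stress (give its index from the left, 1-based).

8

Weights: 7 pe: H, 8 grap H, 9 pu L.
The penult (syllable 8, grap) is heavy, so it takes stress.
Primary stress: syllable 8 → tes.fo.fe.ka.pap.le.pe:.ˈgrap.pu.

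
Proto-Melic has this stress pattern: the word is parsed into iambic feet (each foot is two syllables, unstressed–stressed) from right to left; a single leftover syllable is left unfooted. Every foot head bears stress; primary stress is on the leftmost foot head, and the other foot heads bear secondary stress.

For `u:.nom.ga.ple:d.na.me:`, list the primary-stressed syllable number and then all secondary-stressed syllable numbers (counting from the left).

primary 2, secondary 4, 6

Parse right to left into iambic (σˈσ) feet: (u:.ˈnom) (ga.ˈple:d) (na.ˈme:).
Foot heads (stressed positions): 2, 4, 6.
End Rule Leftmost: primary stress on the leftmost head = syllable 2.
Secondary stress on 4, 6: u:.ˈnom.ga.ˌple:d.na.ˌme:.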